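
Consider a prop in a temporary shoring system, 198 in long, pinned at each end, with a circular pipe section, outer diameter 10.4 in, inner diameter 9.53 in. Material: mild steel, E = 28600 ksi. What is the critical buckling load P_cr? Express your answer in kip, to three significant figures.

d_o = 10.4 in, d_i = 9.53 in
I = π(d_o⁴ − d_i⁴)/64 = π(10.4⁴ − 9.530⁴)/64 = 169.4 in⁴
Effective length L_e = K·L = 1 × 198 = 198.0 in
P_cr = π²EI / L_e² = π² × 28600×10³ × 169.4 / 198.0² = 1.219×10^6 lb

P_cr ≈ 1220 kip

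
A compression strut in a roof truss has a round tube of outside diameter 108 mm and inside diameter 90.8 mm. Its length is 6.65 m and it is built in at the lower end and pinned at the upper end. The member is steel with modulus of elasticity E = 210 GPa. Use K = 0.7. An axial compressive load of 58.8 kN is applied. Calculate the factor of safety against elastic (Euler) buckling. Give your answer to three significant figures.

n ≈ 5.44

d_o = 108 mm, d_i = 90.8 mm
I = π(d_o⁴ − d_i⁴)/64 = π(108⁴ − 90.80⁴)/64 = 3.342×10^6 mm⁴
I = 3.342×10^6 mm⁴ = 3.342×10^-6 m⁴
Effective length L_e = K·L = 0.7 × 6.65 = 4.655 m
P_cr = π²EI / L_e² = π² × 210×10⁹ × 3.342×10^-6 / 4.655² = 3.196×10^5 N
Factor of safety n = P_cr / P = 319.62 / 58.8 = 5.44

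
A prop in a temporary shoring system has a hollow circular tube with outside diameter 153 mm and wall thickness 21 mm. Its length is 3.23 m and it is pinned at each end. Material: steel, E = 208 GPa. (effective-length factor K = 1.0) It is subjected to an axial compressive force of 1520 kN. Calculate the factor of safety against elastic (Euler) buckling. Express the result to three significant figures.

Inner diameter d_i = 153 − 2×21 = 111.0 mm
I = π(d_o⁴ − d_i⁴)/64 = π(153⁴ − 111.0⁴)/64 = 1.945×10^7 mm⁴
I = 1.945×10^7 mm⁴ = 1.945×10^-5 m⁴
Effective length L_e = K·L = 1 × 3.23 = 3.230 m
P_cr = π²EI / L_e² = π² × 208×10⁹ × 1.945×10^-5 / 3.230² = 3.827×10^6 N
Factor of safety n = P_cr / P = 3826.6 / 1520 = 2.52

n ≈ 2.52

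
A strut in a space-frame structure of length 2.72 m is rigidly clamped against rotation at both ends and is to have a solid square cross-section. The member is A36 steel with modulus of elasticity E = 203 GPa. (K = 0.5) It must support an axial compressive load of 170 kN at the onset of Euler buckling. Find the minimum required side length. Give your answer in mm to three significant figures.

L_e = K·L = 0.5 × 2.72 = 1.360 m
Required I = P_cr·L_e²/(π²E) = 1.700×10^5 × 1.360² / (π² × 2.03×10^11) = 1.569×10^-7 m⁴
I_req = 1.569×10^5 mm⁴
Solid square: I = a⁴/12  ⇒  a = (12I)^(1/4) = (12×1.569×10^5)^(1/4) = 37.0 mm

a ≈ 37.0 mm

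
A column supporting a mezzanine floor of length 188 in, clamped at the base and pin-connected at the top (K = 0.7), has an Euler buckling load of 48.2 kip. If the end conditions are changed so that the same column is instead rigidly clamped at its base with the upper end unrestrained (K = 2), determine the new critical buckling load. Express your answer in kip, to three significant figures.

P_cr ∝ 1/K², so P_cr,new = P_cr,old × (K_old/K_new)² = 48.2 × (0.7/2)²
= 48.2 × 0.1225 = 5.90 kip

P_cr ≈ 5.90 kip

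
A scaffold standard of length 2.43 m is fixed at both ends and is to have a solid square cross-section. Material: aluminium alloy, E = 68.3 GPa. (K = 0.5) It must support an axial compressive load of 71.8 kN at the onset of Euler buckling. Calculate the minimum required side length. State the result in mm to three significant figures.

a ≈ 37.1 mm

L_e = K·L = 0.5 × 2.43 = 1.215 m
Required I = P_cr·L_e²/(π²E) = 7.180×10^4 × 1.215² / (π² × 6.83×10^10) = 1.572×10^-7 m⁴
I_req = 1.572×10^5 mm⁴
Solid square: I = a⁴/12  ⇒  a = (12I)^(1/4) = (12×1.572×10^5)^(1/4) = 37.1 mm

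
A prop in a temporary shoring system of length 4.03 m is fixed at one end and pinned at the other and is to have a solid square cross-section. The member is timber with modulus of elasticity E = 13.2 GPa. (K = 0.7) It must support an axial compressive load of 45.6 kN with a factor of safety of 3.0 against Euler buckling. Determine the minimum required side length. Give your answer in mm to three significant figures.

a ≈ 100 mm

Required P_cr = n·P = 3.0 × 45.6 = 136.8 kN
L_e = K·L = 0.7 × 4.03 = 2.821 m
Required I = P_cr·L_e²/(π²E) = 1.368×10^5 × 2.821² / (π² × 1.32×10^10) = 8.356×10^-6 m⁴
I_req = 8.356×10^6 mm⁴
Solid square: I = a⁴/12  ⇒  a = (12I)^(1/4) = (12×8.356×10^6)^(1/4) = 100 mm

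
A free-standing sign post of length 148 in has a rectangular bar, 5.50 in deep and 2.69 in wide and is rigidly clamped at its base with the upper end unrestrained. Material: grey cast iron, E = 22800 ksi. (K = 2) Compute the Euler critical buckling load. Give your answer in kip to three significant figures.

Buckling occurs about the weak axis: I_min = h·b³/12 with b = 2.69 in (the shorter side).
I_min = 5.50×2.69³/12 = 8.922 in⁴
Effective length L_e = K·L = 2 × 148 = 296.0 in
P_cr = π²EI / L_e² = π² × 22800×10³ × 8.922 / 296.0² = 2.291×10^4 lb

P_cr ≈ 22.9 kip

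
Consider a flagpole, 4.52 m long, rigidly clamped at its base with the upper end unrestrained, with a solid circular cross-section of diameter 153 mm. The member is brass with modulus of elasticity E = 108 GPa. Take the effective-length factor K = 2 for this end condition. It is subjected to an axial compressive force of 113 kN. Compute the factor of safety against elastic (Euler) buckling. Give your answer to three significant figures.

n ≈ 3.10

I = πd⁴/64 = π×153⁴/64 = 2.690×10^7 mm⁴
I = 2.690×10^7 mm⁴ = 2.690×10^-5 m⁴
Effective length L_e = K·L = 2 × 4.52 = 9.040 m
P_cr = π²EI / L_e² = π² × 108×10⁹ × 2.690×10^-5 / 9.040² = 3.509×10^5 N
Factor of safety n = P_cr / P = 350.85 / 113 = 3.10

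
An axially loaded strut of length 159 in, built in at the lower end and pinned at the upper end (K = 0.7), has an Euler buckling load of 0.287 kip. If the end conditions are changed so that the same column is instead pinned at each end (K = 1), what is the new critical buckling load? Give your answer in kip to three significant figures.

P_cr ∝ 1/K², so P_cr,new = P_cr,old × (K_old/K_new)² = 0.287 × (0.7/1)²
= 0.287 × 0.4900 = 0.141 kip

P_cr ≈ 0.141 kip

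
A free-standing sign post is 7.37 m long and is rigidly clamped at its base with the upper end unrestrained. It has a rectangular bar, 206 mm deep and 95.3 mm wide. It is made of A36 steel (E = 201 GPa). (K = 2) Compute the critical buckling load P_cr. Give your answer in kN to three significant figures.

P_cr ≈ 136 kN

Buckling occurs about the weak axis: I_min = h·b³/12 with b = 95.3 mm (the shorter side).
I_min = 206×95.3³/12 = 1.486×10^7 mm⁴
I = 1.486×10^7 mm⁴ = 1.486×10^-5 m⁴
Effective length L_e = K·L = 2 × 7.37 = 14.74 m
P_cr = π²EI / L_e² = π² × 201×10⁹ × 1.486×10^-5 / 14.74² = 1.357×10^5 N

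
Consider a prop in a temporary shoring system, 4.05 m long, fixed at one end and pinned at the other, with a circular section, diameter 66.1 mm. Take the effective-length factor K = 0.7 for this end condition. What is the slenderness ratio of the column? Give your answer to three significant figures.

λ ≈ 172

For a solid circle r = d/4 = 66.1/4 = 16.52 mm
L_e = K·L = 0.7 × 4.05 m = 2.835 m = 2835.0 mm
λ = L_e / r_min = 2835.0 / 16.52 = 172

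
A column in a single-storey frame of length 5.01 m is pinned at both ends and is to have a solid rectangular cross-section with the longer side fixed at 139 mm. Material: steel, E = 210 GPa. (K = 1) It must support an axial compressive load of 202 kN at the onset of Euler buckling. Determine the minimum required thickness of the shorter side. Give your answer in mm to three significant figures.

b ≈ 59.6 mm

L_e = K·L = 1 × 5.01 = 5.010 m
Required I = P_cr·L_e²/(π²E) = 2.020×10^5 × 5.010² / (π² × 2.10×10^11) = 2.446×10^-6 m⁴
I_req = 2.446×10^6 mm⁴
Rectangle, weak axis: I_min = h·b³/12 with h = 139 mm fixed  ⇒  b = (12I/h)^(1/3) = 59.6 mm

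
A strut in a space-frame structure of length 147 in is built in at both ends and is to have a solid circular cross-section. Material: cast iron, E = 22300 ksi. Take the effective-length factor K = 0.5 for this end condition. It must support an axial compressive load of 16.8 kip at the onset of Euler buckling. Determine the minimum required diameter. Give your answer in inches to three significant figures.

d ≈ 1.70 in

L_e = K·L = 0.5 × 147 = 73.50 in
Required I = P_cr·L_e²/(π²E) = 1.680×10^4 × 73.50² / (π² × 2.23×10^7) = 0.4124 in⁴
Solid circle: I = πd⁴/64  ⇒  d = (64I/π)^(1/4) = (64×0.4124/π)^(1/4) = 1.70 in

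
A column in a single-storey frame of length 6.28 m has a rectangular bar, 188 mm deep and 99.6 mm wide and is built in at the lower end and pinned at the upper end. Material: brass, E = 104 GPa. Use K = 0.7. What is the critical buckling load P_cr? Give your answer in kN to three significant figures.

P_cr ≈ 822 kN

Buckling occurs about the weak axis: I_min = h·b³/12 with b = 99.6 mm (the shorter side).
I_min = 188×99.6³/12 = 1.548×10^7 mm⁴
I = 1.548×10^7 mm⁴ = 1.548×10^-5 m⁴
Effective length L_e = K·L = 0.7 × 6.28 = 4.396 m
P_cr = π²EI / L_e² = π² × 104×10⁹ × 1.548×10^-5 / 4.396² = 8.222×10^5 N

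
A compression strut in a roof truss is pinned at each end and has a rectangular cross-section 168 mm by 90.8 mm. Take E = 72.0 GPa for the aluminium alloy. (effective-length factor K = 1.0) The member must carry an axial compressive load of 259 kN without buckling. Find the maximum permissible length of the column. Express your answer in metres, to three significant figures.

Buckling occurs about the weak axis: I_min = h·b³/12 with b = 90.8 mm (the shorter side).
I_min = 168×90.8³/12 = 1.048×10^7 mm⁴
I = 1.048×10^-5 m⁴
At the buckling limit P_cr = P = 2.590×10^5 N
From P_cr = π²EI/(K·L)²:  L = (1/K)·√(π²EI/P_cr) = (1/1)·√(π²×7.20×10^10×1.048×10^-5/2.590×10^5)
L = 5.36 m

L_max ≈ 5.36 m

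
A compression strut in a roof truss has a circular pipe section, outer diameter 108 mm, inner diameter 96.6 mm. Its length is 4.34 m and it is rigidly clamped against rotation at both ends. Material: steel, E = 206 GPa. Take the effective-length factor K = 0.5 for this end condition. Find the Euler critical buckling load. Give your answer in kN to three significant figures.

d_o = 108 mm, d_i = 96.6 mm
I = π(d_o⁴ − d_i⁴)/64 = π(108⁴ − 96.60⁴)/64 = 2.404×10^6 mm⁴
I = 2.404×10^6 mm⁴ = 2.404×10^-6 m⁴
Effective length L_e = K·L = 0.5 × 4.34 = 2.170 m
P_cr = π²EI / L_e² = π² × 206×10⁹ × 2.404×10^-6 / 2.170² = 1.038×10^6 N

P_cr ≈ 1040 kN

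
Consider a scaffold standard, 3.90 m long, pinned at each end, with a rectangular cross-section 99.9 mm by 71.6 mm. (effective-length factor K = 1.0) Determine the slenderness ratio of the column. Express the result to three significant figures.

λ ≈ 189

Buckling occurs about the weak axis: I_min = h·b³/12 with b = 71.6 mm (the shorter side).
I_min = 99.9×71.6³/12 = 3.056×10^6 mm⁴
A = 7.153×10^3 mm²;  r_min = √(I/A) = √(3.056×10^6/7.153×10^3) = 20.67 mm
L_e = K·L = 1 × 3.90 m = 3.900 m = 3900.0 mm
λ = L_e / r_min = 3900.0 / 20.67 = 189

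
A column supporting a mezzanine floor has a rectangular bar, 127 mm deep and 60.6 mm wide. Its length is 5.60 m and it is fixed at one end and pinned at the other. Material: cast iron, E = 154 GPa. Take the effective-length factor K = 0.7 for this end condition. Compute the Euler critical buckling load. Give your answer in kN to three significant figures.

P_cr ≈ 233 kN

Buckling occurs about the weak axis: I_min = h·b³/12 with b = 60.6 mm (the shorter side).
I_min = 127×60.6³/12 = 2.355×10^6 mm⁴
I = 2.355×10^6 mm⁴ = 2.355×10^-6 m⁴
Effective length L_e = K·L = 0.7 × 5.60 = 3.920 m
P_cr = π²EI / L_e² = π² × 154×10⁹ × 2.355×10^-6 / 3.920² = 2.330×10^5 N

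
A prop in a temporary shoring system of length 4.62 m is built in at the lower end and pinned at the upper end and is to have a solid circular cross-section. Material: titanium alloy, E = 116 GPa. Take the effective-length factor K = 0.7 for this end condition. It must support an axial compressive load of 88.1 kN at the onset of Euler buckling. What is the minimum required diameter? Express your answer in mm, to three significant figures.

L_e = K·L = 0.7 × 4.62 = 3.234 m
Required I = P_cr·L_e²/(π²E) = 8.810×10^4 × 3.234² / (π² × 1.16×10^11) = 8.048×10^-7 m⁴
I_req = 8.048×10^5 mm⁴
Solid circle: I = πd⁴/64  ⇒  d = (64I/π)^(1/4) = (64×8.048×10^5/π)^(1/4) = 63.6 mm

d ≈ 63.6 mm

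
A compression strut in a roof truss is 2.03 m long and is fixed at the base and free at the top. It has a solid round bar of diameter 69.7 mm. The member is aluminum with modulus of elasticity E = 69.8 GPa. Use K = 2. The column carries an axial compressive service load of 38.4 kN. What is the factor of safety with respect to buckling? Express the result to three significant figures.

I = πd⁴/64 = π×69.7⁴/64 = 1.159×10^6 mm⁴
I = 1.159×10^6 mm⁴ = 1.159×10^-6 m⁴
Effective length L_e = K·L = 2 × 2.03 = 4.060 m
P_cr = π²EI / L_e² = π² × 69.8×10⁹ × 1.159×10^-6 / 4.060² = 4.842×10^4 N
Factor of safety n = P_cr / P = 48.418 / 38.4 = 1.26

n ≈ 1.26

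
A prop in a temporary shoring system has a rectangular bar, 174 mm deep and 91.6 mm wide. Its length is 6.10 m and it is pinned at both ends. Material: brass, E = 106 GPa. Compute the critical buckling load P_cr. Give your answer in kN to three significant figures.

Buckling occurs about the weak axis: I_min = h·b³/12 with b = 91.6 mm (the shorter side).
I_min = 174×91.6³/12 = 1.114×10^7 mm⁴
I = 1.114×10^7 mm⁴ = 1.114×10^-5 m⁴
Effective length L_e = K·L = 1 × 6.10 = 6.100 m
P_cr = π²EI / L_e² = π² × 106×10⁹ × 1.114×10^-5 / 6.100² = 3.133×10^5 N

P_cr ≈ 313 kN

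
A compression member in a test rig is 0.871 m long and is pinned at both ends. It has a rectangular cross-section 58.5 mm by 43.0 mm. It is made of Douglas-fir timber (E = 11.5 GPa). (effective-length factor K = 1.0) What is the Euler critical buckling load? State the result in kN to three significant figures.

Buckling occurs about the weak axis: I_min = h·b³/12 with b = 43.0 mm (the shorter side).
I_min = 58.5×43.0³/12 = 3.876×10^5 mm⁴
I = 3.876×10^5 mm⁴ = 3.876×10^-7 m⁴
Effective length L_e = K·L = 1 × 0.871 = 0.8710 m
P_cr = π²EI / L_e² = π² × 11.5×10⁹ × 3.876×10^-7 / 0.8710² = 5.799×10^4 N

P_cr ≈ 58.0 kN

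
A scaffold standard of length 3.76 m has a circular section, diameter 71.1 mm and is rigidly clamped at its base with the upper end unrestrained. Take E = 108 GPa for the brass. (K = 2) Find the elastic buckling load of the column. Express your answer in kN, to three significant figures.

P_cr ≈ 23.6 kN

I = πd⁴/64 = π×71.1⁴/64 = 1.254×10^6 mm⁴
I = 1.254×10^6 mm⁴ = 1.254×10^-6 m⁴
Effective length L_e = K·L = 2 × 3.76 = 7.520 m
P_cr = π²EI / L_e² = π² × 108×10⁹ × 1.254×10^-6 / 7.520² = 2.364×10^4 N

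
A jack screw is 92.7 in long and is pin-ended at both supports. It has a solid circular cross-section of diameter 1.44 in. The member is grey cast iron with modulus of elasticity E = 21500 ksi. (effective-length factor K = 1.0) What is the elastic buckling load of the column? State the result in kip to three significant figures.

P_cr ≈ 5.21 kip

I = πd⁴/64 = π×1.44⁴/64 = 0.2111 in⁴
Effective length L_e = K·L = 1 × 92.7 = 92.70 in
P_cr = π²EI / L_e² = π² × 21500×10³ × 0.2111 / 92.70² = 5.212×10^3 lb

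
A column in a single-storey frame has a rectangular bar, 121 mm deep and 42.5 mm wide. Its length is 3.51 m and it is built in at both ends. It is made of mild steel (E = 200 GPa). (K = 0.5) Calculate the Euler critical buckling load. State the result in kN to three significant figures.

Buckling occurs about the weak axis: I_min = h·b³/12 with b = 42.5 mm (the shorter side).
I_min = 121×42.5³/12 = 7.741×10^5 mm⁴
I = 7.741×10^5 mm⁴ = 7.741×10^-7 m⁴
Effective length L_e = K·L = 0.5 × 3.51 = 1.755 m
P_cr = π²EI / L_e² = π² × 200×10⁹ × 7.741×10^-7 / 1.755² = 4.961×10^5 N

P_cr ≈ 496 kN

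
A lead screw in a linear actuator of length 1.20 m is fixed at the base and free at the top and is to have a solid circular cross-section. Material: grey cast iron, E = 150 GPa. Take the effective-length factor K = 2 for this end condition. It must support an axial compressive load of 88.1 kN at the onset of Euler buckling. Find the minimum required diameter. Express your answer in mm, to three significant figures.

L_e = K·L = 2 × 1.20 = 2.400 m
Required I = P_cr·L_e²/(π²E) = 8.810×10^4 × 2.400² / (π² × 1.50×10^11) = 3.428×10^-7 m⁴
I_req = 3.428×10^5 mm⁴
Solid circle: I = πd⁴/64  ⇒  d = (64I/π)^(1/4) = (64×3.428×10^5/π)^(1/4) = 51.4 mm

d ≈ 51.4 mm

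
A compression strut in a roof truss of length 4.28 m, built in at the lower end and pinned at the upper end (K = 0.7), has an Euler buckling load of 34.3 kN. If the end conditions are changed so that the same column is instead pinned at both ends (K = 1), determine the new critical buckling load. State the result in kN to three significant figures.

P_cr ≈ 16.8 kN

P_cr ∝ 1/K², so P_cr,new = P_cr,old × (K_old/K_new)² = 34.3 × (0.7/1)²
= 34.3 × 0.4900 = 16.8 kN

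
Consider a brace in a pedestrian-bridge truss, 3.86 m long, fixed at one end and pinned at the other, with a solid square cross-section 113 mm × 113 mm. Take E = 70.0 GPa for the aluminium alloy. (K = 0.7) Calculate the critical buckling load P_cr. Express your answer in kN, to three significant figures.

P_cr ≈ 1290 kN

I = a⁴/12 = 113⁴/12 = 1.359×10^7 mm⁴
I = 1.359×10^7 mm⁴ = 1.359×10^-5 m⁴
Effective length L_e = K·L = 0.7 × 3.86 = 2.702 m
P_cr = π²EI / L_e² = π² × 70.0×10⁹ × 1.359×10^-5 / 2.702² = 1.286×10^6 N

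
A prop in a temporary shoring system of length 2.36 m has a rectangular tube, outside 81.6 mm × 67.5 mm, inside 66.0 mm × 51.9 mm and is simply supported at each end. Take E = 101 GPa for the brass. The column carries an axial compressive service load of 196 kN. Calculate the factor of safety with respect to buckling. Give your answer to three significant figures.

n ≈ 1.21

Weak-axis I_min = (h_o·b_o³ − h_i·b_i³)/12 with b_o = 67.5, b_i = 51.90 mm (shorter outer/inner sides).
I_min = (81.6×67.5³ − 66.00×51.90³)/12 = 1.322×10^6 mm⁴
I = 1.322×10^6 mm⁴ = 1.322×10^-6 m⁴
Effective length L_e = K·L = 1 × 2.36 = 2.360 m
P_cr = π²EI / L_e² = π² × 101×10⁹ × 1.322×10^-6 / 2.360² = 2.367×10^5 N
Factor of safety n = P_cr / P = 236.68 / 196 = 1.21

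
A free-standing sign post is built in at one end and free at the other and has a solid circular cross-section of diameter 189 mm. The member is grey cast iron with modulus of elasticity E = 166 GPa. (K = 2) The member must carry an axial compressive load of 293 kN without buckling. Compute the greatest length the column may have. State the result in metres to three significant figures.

L_max ≈ 9.36 m

I = πd⁴/64 = π×189⁴/64 = 6.264×10^7 mm⁴
I = 6.264×10^-5 m⁴
At the buckling limit P_cr = P = 2.930×10^5 N
From P_cr = π²EI/(K·L)²:  L = (1/K)·√(π²EI/P_cr) = (1/2)·√(π²×1.66×10^11×6.264×10^-5/2.930×10^5)
L = 9.36 m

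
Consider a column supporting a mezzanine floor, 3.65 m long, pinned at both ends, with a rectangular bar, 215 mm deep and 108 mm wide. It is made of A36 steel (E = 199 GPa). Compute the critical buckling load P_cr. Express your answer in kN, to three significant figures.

P_cr ≈ 3330 kN

Buckling occurs about the weak axis: I_min = h·b³/12 with b = 108 mm (the shorter side).
I_min = 215×108³/12 = 2.257×10^7 mm⁴
I = 2.257×10^7 mm⁴ = 2.257×10^-5 m⁴
Effective length L_e = K·L = 1 × 3.65 = 3.650 m
P_cr = π²EI / L_e² = π² × 199×10⁹ × 2.257×10^-5 / 3.650² = 3.327×10^6 N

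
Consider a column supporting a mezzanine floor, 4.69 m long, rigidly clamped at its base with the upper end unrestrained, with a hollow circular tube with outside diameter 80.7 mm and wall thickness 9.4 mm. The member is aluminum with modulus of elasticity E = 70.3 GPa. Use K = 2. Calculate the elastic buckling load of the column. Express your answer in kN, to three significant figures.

Inner diameter d_i = 80.7 − 2×9.4 = 61.90 mm
I = π(d_o⁴ − d_i⁴)/64 = π(80.7⁴ − 61.90⁴)/64 = 1.361×10^6 mm⁴
I = 1.361×10^6 mm⁴ = 1.361×10^-6 m⁴
Effective length L_e = K·L = 2 × 4.69 = 9.380 m
P_cr = π²EI / L_e² = π² × 70.3×10⁹ × 1.361×10^-6 / 9.380² = 1.073×10^4 N

P_cr ≈ 10.7 kN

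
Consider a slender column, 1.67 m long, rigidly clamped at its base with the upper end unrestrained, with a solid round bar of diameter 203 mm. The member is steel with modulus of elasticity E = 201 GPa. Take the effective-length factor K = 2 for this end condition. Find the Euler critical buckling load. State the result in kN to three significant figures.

P_cr ≈ 14800 kN

I = πd⁴/64 = π×203⁴/64 = 8.336×10^7 mm⁴
I = 8.336×10^7 mm⁴ = 8.336×10^-5 m⁴
Effective length L_e = K·L = 2 × 1.67 = 3.340 m
P_cr = π²EI / L_e² = π² × 201×10⁹ × 8.336×10^-5 / 3.340² = 1.482×10^7 N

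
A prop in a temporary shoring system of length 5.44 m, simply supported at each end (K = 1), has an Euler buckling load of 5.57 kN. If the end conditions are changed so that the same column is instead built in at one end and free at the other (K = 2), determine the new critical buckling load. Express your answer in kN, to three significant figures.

P_cr ∝ 1/K², so P_cr,new = P_cr,old × (K_old/K_new)² = 5.57 × (1/2)²
= 5.57 × 0.2500 = 1.39 kN

P_cr ≈ 1.39 kN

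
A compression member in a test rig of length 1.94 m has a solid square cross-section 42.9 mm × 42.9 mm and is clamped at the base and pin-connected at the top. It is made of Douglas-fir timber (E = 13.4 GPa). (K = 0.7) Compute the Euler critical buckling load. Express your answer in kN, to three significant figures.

I = a⁴/12 = 42.9⁴/12 = 2.823×10^5 mm⁴
I = 2.823×10^5 mm⁴ = 2.823×10^-7 m⁴
Effective length L_e = K·L = 0.7 × 1.94 = 1.358 m
P_cr = π²EI / L_e² = π² × 13.4×10⁹ × 2.823×10^-7 / 1.358² = 2.024×10^4 N

P_cr ≈ 20.2 kN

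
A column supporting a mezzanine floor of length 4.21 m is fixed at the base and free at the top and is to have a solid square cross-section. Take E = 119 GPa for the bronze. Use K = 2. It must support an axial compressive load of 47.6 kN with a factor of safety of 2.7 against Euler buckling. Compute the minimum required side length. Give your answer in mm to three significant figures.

a ≈ 98.2 mm

Required P_cr = n·P = 2.7 × 47.6 = 128.5 kN
L_e = K·L = 2 × 4.21 = 8.420 m
Required I = P_cr·L_e²/(π²E) = 1.285×10^5 × 8.420² / (π² × 1.19×10^11) = 7.758×10^-6 m⁴
I_req = 7.758×10^6 mm⁴
Solid square: I = a⁴/12  ⇒  a = (12I)^(1/4) = (12×7.758×10^6)^(1/4) = 98.2 mm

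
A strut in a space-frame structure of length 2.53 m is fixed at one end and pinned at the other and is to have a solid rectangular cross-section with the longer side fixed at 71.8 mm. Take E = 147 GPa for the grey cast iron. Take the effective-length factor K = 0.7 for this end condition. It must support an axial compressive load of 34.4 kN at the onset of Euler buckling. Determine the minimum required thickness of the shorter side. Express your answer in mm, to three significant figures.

L_e = K·L = 0.7 × 2.53 = 1.771 m
Required I = P_cr·L_e²/(π²E) = 3.440×10^4 × 1.771² / (π² × 1.47×10^11) = 7.437×10^-8 m⁴
I_req = 7.437×10^4 mm⁴
Rectangle, weak axis: I_min = h·b³/12 with h = 71.8 mm fixed  ⇒  b = (12I/h)^(1/3) = 23.2 mm

b ≈ 23.2 mm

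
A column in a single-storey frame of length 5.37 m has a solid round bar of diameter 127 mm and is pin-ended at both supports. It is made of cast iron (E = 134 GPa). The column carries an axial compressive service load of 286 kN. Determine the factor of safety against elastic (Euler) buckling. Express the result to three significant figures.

n ≈ 2.05

I = πd⁴/64 = π×127⁴/64 = 1.277×10^7 mm⁴
I = 1.277×10^7 mm⁴ = 1.277×10^-5 m⁴
Effective length L_e = K·L = 1 × 5.37 = 5.370 m
P_cr = π²EI / L_e² = π² × 134×10⁹ × 1.277×10^-5 / 5.370² = 5.857×10^5 N
Factor of safety n = P_cr / P = 585.65 / 286 = 2.05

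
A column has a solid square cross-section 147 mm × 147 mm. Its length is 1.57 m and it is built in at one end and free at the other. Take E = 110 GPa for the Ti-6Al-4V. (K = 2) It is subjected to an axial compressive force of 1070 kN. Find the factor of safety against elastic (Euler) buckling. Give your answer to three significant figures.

I = a⁴/12 = 147⁴/12 = 3.891×10^7 mm⁴
I = 3.891×10^7 mm⁴ = 3.891×10^-5 m⁴
Effective length L_e = K·L = 2 × 1.57 = 3.140 m
P_cr = π²EI / L_e² = π² × 110×10⁹ × 3.891×10^-5 / 3.140² = 4.285×10^6 N
Factor of safety n = P_cr / P = 4284.7 / 1070 = 4.00

n ≈ 4.00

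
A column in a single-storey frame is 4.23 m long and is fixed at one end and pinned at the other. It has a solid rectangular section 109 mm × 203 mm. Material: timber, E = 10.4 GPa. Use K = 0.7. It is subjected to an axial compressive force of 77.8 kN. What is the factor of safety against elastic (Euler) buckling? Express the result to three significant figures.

n ≈ 3.30

Buckling occurs about the weak axis: I_min = h·b³/12 with b = 109 mm (the shorter side).
I_min = 203×109³/12 = 2.191×10^7 mm⁴
I = 2.191×10^7 mm⁴ = 2.191×10^-5 m⁴
Effective length L_e = K·L = 0.7 × 4.23 = 2.961 m
P_cr = π²EI / L_e² = π² × 10.4×10⁹ × 2.191×10^-5 / 2.961² = 2.565×10^5 N
Factor of safety n = P_cr / P = 256.48 / 77.8 = 3.30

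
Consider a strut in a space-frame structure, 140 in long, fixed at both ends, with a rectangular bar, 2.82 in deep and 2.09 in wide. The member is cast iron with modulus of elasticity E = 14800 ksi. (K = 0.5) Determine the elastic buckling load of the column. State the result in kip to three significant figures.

Buckling occurs about the weak axis: I_min = h·b³/12 with b = 2.09 in (the shorter side).
I_min = 2.82×2.09³/12 = 2.145 in⁴
Effective length L_e = K·L = 0.5 × 140 = 70.00 in
P_cr = π²EI / L_e² = π² × 14800×10³ × 2.145 / 70.00² = 6.395×10^4 lb

P_cr ≈ 64.0 kip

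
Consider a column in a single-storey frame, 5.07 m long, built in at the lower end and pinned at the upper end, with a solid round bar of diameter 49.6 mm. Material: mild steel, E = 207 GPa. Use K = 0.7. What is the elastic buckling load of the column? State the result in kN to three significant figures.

I = πd⁴/64 = π×49.6⁴/64 = 2.971×10^5 mm⁴
I = 2.971×10^5 mm⁴ = 2.971×10^-7 m⁴
Effective length L_e = K·L = 0.7 × 5.07 = 3.549 m
P_cr = π²EI / L_e² = π² × 207×10⁹ × 2.971×10^-7 / 3.549² = 4.819×10^4 N

P_cr ≈ 48.2 kN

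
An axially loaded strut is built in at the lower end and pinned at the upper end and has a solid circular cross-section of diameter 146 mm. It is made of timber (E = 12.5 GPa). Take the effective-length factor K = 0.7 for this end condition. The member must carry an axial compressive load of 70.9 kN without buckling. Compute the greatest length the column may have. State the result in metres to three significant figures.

L_max ≈ 8.90 m

I = πd⁴/64 = π×146⁴/64 = 2.230×10^7 mm⁴
I = 2.230×10^-5 m⁴
At the buckling limit P_cr = P = 7.090×10^4 N
From P_cr = π²EI/(K·L)²:  L = (1/K)·√(π²EI/P_cr) = (1/0.7)·√(π²×1.25×10^10×2.230×10^-5/7.090×10^4)
L = 8.90 m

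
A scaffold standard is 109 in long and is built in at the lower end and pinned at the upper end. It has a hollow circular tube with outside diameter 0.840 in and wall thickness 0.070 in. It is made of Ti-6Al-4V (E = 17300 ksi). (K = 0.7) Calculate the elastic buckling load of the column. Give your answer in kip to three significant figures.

Inner diameter d_i = 0.840 − 2×0.070 = 0.7000 in
I = π(d_o⁴ − d_i⁴)/64 = π(0.840⁴ − 0.7000⁴)/64 = 1.265×10^-2 in⁴
Effective length L_e = K·L = 0.7 × 109 = 76.30 in
P_cr = π²EI / L_e² = π² × 17300×10³ × 1.265×10^-2 / 76.30² = 371.1 lb

P_cr ≈ 0.371 kip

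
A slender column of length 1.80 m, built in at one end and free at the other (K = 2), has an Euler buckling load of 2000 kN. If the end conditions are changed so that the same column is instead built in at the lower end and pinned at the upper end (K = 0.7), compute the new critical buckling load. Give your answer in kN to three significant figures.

P_cr ∝ 1/K², so P_cr,new = P_cr,old × (K_old/K_new)² = 2000 × (2/0.7)²
= 2000 × 8.163 = 16300 kN

P_cr ≈ 16300 kN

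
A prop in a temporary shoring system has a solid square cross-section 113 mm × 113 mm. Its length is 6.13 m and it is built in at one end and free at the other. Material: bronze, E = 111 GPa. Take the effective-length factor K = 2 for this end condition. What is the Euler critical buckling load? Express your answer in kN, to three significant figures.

P_cr ≈ 99.0 kN

I = a⁴/12 = 113⁴/12 = 1.359×10^7 mm⁴
I = 1.359×10^7 mm⁴ = 1.359×10^-5 m⁴
Effective length L_e = K·L = 2 × 6.13 = 12.26 m
P_cr = π²EI / L_e² = π² × 111×10⁹ × 1.359×10^-5 / 12.26² = 9.903×10^4 N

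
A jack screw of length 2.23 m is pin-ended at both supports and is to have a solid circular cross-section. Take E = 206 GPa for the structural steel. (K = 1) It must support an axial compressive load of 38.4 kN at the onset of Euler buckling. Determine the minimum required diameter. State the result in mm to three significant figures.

L_e = K·L = 1 × 2.23 = 2.230 m
Required I = P_cr·L_e²/(π²E) = 3.840×10^4 × 2.230² / (π² × 2.06×10^11) = 9.392×10^-8 m⁴
I_req = 9.392×10^4 mm⁴
Solid circle: I = πd⁴/64  ⇒  d = (64I/π)^(1/4) = (64×9.392×10^4/π)^(1/4) = 37.2 mm

d ≈ 37.2 mm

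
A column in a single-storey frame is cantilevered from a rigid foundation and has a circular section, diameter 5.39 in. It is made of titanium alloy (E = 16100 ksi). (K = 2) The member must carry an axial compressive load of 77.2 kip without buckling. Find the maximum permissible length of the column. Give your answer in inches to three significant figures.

I = πd⁴/64 = π×5.39⁴/64 = 41.43 in⁴
At the buckling limit P_cr = P = 7.720×10^4 lb
From P_cr = π²EI/(K·L)²:  L = (1/K)·√(π²EI/P_cr) = (1/2)·√(π²×1.61×10^7×41.43/7.720×10^4)
L = 146 in

L_max ≈ 146 in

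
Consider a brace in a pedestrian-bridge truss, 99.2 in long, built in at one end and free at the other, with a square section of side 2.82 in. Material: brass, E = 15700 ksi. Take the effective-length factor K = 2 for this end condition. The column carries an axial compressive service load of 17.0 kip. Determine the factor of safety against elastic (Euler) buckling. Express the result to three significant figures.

I = a⁴/12 = 2.82⁴/12 = 5.270 in⁴
Effective length L_e = K·L = 2 × 99.2 = 198.4 in
P_cr = π²EI / L_e² = π² × 15700×10³ × 5.270 / 198.4² = 2.075×10^4 lb
Factor of safety n = P_cr / P = 20.746 / 17.0 = 1.22

n ≈ 1.22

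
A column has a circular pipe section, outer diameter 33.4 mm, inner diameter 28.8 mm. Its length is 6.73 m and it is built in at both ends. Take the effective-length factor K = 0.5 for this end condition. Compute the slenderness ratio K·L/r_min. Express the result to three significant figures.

λ ≈ 305

d_o = 33.4 mm, d_i = 28.8 mm
I = π(d_o⁴ − d_i⁴)/64 = π(33.4⁴ − 28.80⁴)/64 = 2.732×10^4 mm⁴
A = 224.7 mm²;  r_min = √(I/A) = √(2.732×10^4/224.7) = 11.03 mm
L_e = K·L = 0.5 × 6.73 m = 3.365 m = 3365.0 mm
λ = L_e / r_min = 3365.0 / 11.03 = 305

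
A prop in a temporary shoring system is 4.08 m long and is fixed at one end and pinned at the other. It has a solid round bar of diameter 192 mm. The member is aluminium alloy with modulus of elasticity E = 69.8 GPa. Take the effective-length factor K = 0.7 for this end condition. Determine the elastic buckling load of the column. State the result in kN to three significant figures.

I = πd⁴/64 = π×192⁴/64 = 6.671×10^7 mm⁴
I = 6.671×10^7 mm⁴ = 6.671×10^-5 m⁴
Effective length L_e = K·L = 0.7 × 4.08 = 2.856 m
P_cr = π²EI / L_e² = π² × 69.8×10⁹ × 6.671×10^-5 / 2.856² = 5.634×10^6 N

P_cr ≈ 5630 kN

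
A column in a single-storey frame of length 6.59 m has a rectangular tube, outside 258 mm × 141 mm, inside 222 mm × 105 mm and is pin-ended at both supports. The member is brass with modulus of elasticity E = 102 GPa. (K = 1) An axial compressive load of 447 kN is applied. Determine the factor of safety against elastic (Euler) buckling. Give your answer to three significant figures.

Weak-axis I_min = (h_o·b_o³ − h_i·b_i³)/12 with b_o = 141, b_i = 105.0 mm (shorter outer/inner sides).
I_min = (258×141³ − 222.0×105.0³)/12 = 3.885×10^7 mm⁴
I = 3.885×10^7 mm⁴ = 3.885×10^-5 m⁴
Effective length L_e = K·L = 1 × 6.59 = 6.590 m
P_cr = π²EI / L_e² = π² × 102×10⁹ × 3.885×10^-5 / 6.590² = 9.006×10^5 N
Factor of safety n = P_cr / P = 900.65 / 447 = 2.01

n ≈ 2.01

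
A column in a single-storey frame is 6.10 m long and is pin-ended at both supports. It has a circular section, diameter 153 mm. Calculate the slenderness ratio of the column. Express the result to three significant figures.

λ ≈ 159

I = πd⁴/64 = π×153⁴/64 = 2.690×10^7 mm⁴
A = 1.839×10^4 mm²;  r_min = √(I/A) = √(2.690×10^7/1.839×10^4) = 38.25 mm
L_e = K·L = 1 × 6.10 m = 6.100 m = 6100.0 mm
λ = L_e / r_min = 6100.0 / 38.25 = 159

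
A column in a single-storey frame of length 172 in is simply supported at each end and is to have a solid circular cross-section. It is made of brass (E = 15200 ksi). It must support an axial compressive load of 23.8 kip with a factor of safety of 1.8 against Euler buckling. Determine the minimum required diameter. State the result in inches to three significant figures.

d ≈ 3.62 in

Required P_cr = n·P = 1.8 × 23.8 = 42.84 kip
L_e = K·L = 1 × 172 = 172.0 in
Required I = P_cr·L_e²/(π²E) = 4.284×10^4 × 172.0² / (π² × 1.52×10^7) = 8.448 in⁴
Solid circle: I = πd⁴/64  ⇒  d = (64I/π)^(1/4) = (64×8.448/π)^(1/4) = 3.62 in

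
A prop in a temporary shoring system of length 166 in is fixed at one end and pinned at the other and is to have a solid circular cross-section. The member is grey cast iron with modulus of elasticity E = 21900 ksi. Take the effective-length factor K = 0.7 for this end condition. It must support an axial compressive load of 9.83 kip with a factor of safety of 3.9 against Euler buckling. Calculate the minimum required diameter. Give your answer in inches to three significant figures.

d ≈ 2.64 in

Required P_cr = n·P = 3.9 × 9.83 = 38.34 kip
L_e = K·L = 0.7 × 166 = 116.2 in
Required I = P_cr·L_e²/(π²E) = 3.834×10^4 × 116.2² / (π² × 2.19×10^7) = 2.395 in⁴
Solid circle: I = πd⁴/64  ⇒  d = (64I/π)^(1/4) = (64×2.395/π)^(1/4) = 2.64 in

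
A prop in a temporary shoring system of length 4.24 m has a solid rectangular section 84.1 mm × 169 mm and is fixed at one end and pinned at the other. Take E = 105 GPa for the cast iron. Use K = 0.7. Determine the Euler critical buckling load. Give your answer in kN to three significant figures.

P_cr ≈ 985 kN

Buckling occurs about the weak axis: I_min = h·b³/12 with b = 84.1 mm (the shorter side).
I_min = 169×84.1³/12 = 8.377×10^6 mm⁴
I = 8.377×10^6 mm⁴ = 8.377×10^-6 m⁴
Effective length L_e = K·L = 0.7 × 4.24 = 2.968 m
P_cr = π²EI / L_e² = π² × 105×10⁹ × 8.377×10^-6 / 2.968² = 9.855×10^5 N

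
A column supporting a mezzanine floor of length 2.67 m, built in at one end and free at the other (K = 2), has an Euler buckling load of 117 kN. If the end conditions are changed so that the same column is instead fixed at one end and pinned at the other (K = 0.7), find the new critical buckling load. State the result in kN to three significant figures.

P_cr ∝ 1/K², so P_cr,new = P_cr,old × (K_old/K_new)² = 117 × (2/0.7)²
= 117 × 8.163 = 955 kN

P_cr ≈ 955 kN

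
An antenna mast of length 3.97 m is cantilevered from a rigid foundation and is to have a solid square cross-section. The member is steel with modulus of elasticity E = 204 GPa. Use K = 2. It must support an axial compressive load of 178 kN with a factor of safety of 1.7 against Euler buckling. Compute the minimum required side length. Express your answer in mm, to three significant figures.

a ≈ 103 mm

Required P_cr = n·P = 1.7 × 178 = 302.6 kN
L_e = K·L = 2 × 3.97 = 7.940 m
Required I = P_cr·L_e²/(π²E) = 3.026×10^5 × 7.940² / (π² × 2.04×10^11) = 9.475×10^-6 m⁴
I_req = 9.475×10^6 mm⁴
Solid square: I = a⁴/12  ⇒  a = (12I)^(1/4) = (12×9.475×10^6)^(1/4) = 103 mm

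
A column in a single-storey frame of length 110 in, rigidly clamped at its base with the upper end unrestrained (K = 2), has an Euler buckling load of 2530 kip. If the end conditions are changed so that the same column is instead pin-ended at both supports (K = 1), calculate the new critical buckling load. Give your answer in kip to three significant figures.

P_cr ∝ 1/K², so P_cr,new = P_cr,old × (K_old/K_new)² = 2530 × (2/1)²
= 2530 × 4.000 = 10100 kip

P_cr ≈ 10100 kip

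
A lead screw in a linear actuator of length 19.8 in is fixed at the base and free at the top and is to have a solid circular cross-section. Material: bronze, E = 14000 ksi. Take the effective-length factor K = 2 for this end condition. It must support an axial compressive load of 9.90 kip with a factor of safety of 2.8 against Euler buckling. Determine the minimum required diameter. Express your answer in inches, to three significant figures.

Required P_cr = n·P = 2.8 × 9.90 = 27.72 kip
L_e = K·L = 2 × 19.8 = 39.60 in
Required I = P_cr·L_e²/(π²E) = 2.772×10^4 × 39.60² / (π² × 1.40×10^7) = 0.3146 in⁴
Solid circle: I = πd⁴/64  ⇒  d = (64I/π)^(1/4) = (64×0.3146/π)^(1/4) = 1.59 in

d ≈ 1.59 in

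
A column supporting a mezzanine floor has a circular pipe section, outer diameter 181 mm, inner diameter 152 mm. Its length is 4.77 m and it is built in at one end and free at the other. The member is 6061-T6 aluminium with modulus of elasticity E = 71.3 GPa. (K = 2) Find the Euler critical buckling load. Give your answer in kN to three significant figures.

d_o = 181 mm, d_i = 152 mm
I = π(d_o⁴ − d_i⁴)/64 = π(181⁴ − 152.0⁴)/64 = 2.648×10^7 mm⁴
I = 2.648×10^7 mm⁴ = 2.648×10^-5 m⁴
Effective length L_e = K·L = 2 × 4.77 = 9.540 m
P_cr = π²EI / L_e² = π² × 71.3×10⁹ × 2.648×10^-5 / 9.540² = 2.048×10^5 N

P_cr ≈ 205 kN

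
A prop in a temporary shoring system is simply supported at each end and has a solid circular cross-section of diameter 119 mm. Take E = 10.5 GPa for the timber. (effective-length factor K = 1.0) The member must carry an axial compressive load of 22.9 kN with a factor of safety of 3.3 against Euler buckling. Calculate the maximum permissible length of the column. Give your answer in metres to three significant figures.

I = πd⁴/64 = π×119⁴/64 = 9.844×10^6 mm⁴
I = 9.844×10^-6 m⁴
Required critical load P_cr = n·P = 3.3 × 22.9 = 75.57 kN = 7.557×10^4 N
From P_cr = π²EI/(K·L)²:  L = (1/K)·√(π²EI/P_cr) = (1/1)·√(π²×1.05×10^10×9.844×10^-6/7.557×10^4)
L = 3.67 m

L_max ≈ 3.67 m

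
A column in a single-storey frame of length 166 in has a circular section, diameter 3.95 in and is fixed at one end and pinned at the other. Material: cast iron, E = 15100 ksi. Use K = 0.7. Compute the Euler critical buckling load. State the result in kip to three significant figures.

P_cr ≈ 132 kip

I = πd⁴/64 = π×3.95⁴/64 = 11.95 in⁴
Effective length L_e = K·L = 0.7 × 166 = 116.2 in
P_cr = π²EI / L_e² = π² × 15100×10³ × 11.95 / 116.2² = 1.319×10^5 lb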